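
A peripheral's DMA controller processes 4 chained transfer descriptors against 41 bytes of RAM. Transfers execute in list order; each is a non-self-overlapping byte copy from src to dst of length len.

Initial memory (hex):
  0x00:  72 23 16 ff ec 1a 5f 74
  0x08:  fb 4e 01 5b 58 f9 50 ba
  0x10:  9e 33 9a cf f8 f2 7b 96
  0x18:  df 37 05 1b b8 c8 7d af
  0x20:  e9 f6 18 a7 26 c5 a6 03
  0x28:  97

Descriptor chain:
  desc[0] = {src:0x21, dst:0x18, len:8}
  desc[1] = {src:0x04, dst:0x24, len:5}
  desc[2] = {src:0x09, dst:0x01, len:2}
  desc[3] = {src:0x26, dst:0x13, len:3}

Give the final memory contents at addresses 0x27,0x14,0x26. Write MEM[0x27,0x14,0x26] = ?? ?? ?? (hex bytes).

#0 dst[0x18+8] := {0xf6,0x18,0xa7,0x26,0xc5,0xa6,0x03,0x97}
#1 dst[0x24+5] := {0xec,0x1a,0x5f,0x74,0xfb}
#2 dst[0x01+2] := {0x4e,0x01}
#3 dst[0x13+3] := {0x5f,0x74,0xfb}
query mem[0x27]=0x74, mem[0x14]=0x74, mem[0x26]=0x5f

MEM[0x27,0x14,0x26] = 74 74 5f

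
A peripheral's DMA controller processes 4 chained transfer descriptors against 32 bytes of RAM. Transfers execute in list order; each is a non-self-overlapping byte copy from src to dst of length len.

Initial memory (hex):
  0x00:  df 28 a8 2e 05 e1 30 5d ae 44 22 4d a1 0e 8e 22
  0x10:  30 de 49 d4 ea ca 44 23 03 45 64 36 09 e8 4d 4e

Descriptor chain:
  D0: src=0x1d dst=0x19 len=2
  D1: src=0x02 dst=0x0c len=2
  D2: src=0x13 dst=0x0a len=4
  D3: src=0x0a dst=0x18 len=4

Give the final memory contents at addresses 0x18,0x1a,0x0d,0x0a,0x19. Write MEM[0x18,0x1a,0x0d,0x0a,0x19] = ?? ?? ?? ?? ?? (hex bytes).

  after D0: wrote 2B at 0x19 = e84d
  after D1: wrote 2B at 0x0c = a82e
  after D2: wrote 4B at 0x0a = d4eaca44
  after D3: wrote 4B at 0x18 = d4eaca44
query mem[0x18]=0xd4, mem[0x1a]=0xca, mem[0x0d]=0x44, mem[0x0a]=0xd4, mem[0x19]=0xea

MEM[0x18,0x1a,0x0d,0x0a,0x19] = d4 ca 44 d4 ea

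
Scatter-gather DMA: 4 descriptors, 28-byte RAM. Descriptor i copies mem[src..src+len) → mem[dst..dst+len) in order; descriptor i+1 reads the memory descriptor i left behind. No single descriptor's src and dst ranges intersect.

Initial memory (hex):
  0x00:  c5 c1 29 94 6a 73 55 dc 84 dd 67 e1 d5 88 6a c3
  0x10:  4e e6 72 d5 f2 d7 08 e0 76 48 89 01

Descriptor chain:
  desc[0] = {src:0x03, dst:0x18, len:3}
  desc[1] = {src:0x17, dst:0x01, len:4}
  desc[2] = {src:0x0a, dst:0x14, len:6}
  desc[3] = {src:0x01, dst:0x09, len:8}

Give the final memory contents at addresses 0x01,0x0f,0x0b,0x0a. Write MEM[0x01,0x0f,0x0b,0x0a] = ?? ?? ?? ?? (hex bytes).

  after D0: wrote 3B at 0x18 = 946a73
  after D1: wrote 4B at 0x01 = e0946a73
  after D2: wrote 6B at 0x14 = 67e1d5886ac3
  after D3: wrote 8B at 0x09 = e0946a737355dc84
query mem[0x01]=0xe0, mem[0x0f]=0xdc, mem[0x0b]=0x6a, mem[0x0a]=0x94

MEM[0x01,0x0f,0x0b,0x0a] = e0 dc 6a 94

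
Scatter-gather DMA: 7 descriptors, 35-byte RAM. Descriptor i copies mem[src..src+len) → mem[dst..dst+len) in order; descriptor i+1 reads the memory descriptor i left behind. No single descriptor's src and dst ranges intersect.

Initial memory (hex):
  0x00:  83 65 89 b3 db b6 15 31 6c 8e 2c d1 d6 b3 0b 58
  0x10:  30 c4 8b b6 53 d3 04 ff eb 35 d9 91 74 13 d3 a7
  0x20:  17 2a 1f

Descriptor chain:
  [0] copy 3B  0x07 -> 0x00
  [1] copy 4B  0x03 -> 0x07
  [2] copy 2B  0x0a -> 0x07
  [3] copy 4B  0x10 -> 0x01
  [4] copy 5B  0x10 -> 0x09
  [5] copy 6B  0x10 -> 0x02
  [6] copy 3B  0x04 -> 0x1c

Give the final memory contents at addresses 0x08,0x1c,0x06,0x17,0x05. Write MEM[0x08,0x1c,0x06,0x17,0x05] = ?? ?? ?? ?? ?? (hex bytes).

MEM[0x08,0x1c,0x06,0x17,0x05] = d1 8b 53 ff b6

[0] 0x07->0x00 len=3 : 31 6c 8e
[1] 0x03->0x07 len=4 : b3 db b6 15
[2] 0x0a->0x07 len=2 : 15 d1
[3] 0x10->0x01 len=4 : 30 c4 8b b6
[4] 0x10->0x09 len=5 : 30 c4 8b b6 53
[5] 0x10->0x02 len=6 : 30 c4 8b b6 53 d3
[6] 0x04->0x1c len=3 : 8b b6 53
query mem[0x08]=0xd1, mem[0x1c]=0x8b, mem[0x06]=0x53, mem[0x17]=0xff, mem[0x05]=0xb6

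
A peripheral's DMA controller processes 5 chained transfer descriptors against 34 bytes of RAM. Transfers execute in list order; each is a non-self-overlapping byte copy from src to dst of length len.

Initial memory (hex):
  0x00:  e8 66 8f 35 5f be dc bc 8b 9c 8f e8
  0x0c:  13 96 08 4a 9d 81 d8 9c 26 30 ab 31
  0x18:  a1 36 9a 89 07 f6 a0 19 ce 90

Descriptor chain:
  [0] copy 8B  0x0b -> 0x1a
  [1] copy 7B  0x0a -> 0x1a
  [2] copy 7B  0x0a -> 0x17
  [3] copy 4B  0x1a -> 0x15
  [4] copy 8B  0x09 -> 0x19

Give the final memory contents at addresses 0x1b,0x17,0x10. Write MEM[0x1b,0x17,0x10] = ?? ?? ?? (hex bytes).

MEM[0x1b,0x17,0x10] = e8 4a 9d

#0 dst[0x1a+8] := {0xe8,0x13,0x96,0x08,0x4a,0x9d,0x81,0xd8}
#1 dst[0x1a+7] := {0x8f,0xe8,0x13,0x96,0x08,0x4a,0x9d}
#2 dst[0x17+7] := {0x8f,0xe8,0x13,0x96,0x08,0x4a,0x9d}
#3 dst[0x15+4] := {0x96,0x08,0x4a,0x9d}
#4 dst[0x19+8] := {0x9c,0x8f,0xe8,0x13,0x96,0x08,0x4a,0x9d}
query mem[0x1b]=0xe8, mem[0x17]=0x4a, mem[0x10]=0x9d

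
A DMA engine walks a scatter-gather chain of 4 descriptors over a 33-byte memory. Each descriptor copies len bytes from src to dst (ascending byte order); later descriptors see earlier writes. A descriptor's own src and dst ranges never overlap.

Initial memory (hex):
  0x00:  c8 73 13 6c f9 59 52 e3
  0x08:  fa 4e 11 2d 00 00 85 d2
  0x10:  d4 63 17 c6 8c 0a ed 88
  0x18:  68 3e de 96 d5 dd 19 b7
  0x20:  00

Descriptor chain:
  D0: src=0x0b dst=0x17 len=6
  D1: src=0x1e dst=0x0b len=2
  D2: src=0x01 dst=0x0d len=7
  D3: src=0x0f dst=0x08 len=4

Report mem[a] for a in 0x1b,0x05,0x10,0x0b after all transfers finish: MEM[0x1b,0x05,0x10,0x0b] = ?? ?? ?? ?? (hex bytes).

D0: mem[0x17..0x1c] <- [2d 00 00 85 d2 d4]
D1: mem[0x0b..0x0c] <- [19 b7]
D2: mem[0x0d..0x13] <- [73 13 6c f9 59 52 e3]
D3: mem[0x08..0x0b] <- [6c f9 59 52]
query mem[0x1b]=0xd2, mem[0x05]=0x59, mem[0x10]=0xf9, mem[0x0b]=0x52

MEM[0x1b,0x05,0x10,0x0b] = d2 59 f9 52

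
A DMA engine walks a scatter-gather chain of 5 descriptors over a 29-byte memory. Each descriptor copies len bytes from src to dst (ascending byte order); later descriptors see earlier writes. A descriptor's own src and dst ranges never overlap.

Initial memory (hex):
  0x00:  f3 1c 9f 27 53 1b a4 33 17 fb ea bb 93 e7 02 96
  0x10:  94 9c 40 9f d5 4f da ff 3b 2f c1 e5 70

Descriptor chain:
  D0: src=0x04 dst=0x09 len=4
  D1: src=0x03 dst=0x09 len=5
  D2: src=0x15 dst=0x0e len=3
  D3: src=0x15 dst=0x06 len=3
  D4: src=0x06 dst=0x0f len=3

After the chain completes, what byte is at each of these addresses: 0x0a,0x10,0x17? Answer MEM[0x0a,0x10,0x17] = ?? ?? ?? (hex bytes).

MEM[0x0a,0x10,0x17] = 53 da ff

D0: mem[0x09..0x0c] <- [53 1b a4 33]
D1: mem[0x09..0x0d] <- [27 53 1b a4 33]
D2: mem[0x0e..0x10] <- [4f da ff]
D3: mem[0x06..0x08] <- [4f da ff]
D4: mem[0x0f..0x11] <- [4f da ff]
query mem[0x0a]=0x53, mem[0x10]=0xda, mem[0x17]=0xff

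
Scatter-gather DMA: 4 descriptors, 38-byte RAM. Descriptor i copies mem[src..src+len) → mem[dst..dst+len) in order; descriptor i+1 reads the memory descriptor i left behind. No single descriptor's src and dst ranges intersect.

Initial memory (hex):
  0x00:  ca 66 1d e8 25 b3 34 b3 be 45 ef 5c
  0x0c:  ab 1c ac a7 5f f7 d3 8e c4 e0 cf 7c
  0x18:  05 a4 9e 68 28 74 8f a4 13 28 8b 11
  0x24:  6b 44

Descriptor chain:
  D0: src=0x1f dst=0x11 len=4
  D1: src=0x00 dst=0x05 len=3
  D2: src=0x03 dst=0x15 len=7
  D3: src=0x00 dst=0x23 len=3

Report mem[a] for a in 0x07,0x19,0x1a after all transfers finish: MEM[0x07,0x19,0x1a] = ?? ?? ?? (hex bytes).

MEM[0x07,0x19,0x1a] = 1d 1d be

D0: mem[0x11..0x14] <- [a4 13 28 8b]
D1: mem[0x05..0x07] <- [ca 66 1d]
D2: mem[0x15..0x1b] <- [e8 25 ca 66 1d be 45]
D3: mem[0x23..0x25] <- [ca 66 1d]
query mem[0x07]=0x1d, mem[0x19]=0x1d, mem[0x1a]=0xbe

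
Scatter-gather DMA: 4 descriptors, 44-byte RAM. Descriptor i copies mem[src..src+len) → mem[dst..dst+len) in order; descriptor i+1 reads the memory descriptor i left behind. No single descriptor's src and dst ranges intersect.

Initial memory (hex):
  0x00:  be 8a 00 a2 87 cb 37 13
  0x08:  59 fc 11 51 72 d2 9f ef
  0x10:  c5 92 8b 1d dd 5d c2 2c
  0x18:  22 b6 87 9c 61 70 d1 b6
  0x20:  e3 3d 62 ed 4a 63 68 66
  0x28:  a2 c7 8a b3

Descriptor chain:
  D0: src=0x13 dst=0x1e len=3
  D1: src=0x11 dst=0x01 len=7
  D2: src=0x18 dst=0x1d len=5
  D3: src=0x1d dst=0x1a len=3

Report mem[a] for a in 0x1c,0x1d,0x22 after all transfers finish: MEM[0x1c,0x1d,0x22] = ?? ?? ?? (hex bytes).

MEM[0x1c,0x1d,0x22] = 87 22 62

[0] 0x13->0x1e len=3 : 1d dd 5d
[1] 0x11->0x01 len=7 : 92 8b 1d dd 5d c2 2c
[2] 0x18->0x1d len=5 : 22 b6 87 9c 61
[3] 0x1d->0x1a len=3 : 22 b6 87
query mem[0x1c]=0x87, mem[0x1d]=0x22, mem[0x22]=0x62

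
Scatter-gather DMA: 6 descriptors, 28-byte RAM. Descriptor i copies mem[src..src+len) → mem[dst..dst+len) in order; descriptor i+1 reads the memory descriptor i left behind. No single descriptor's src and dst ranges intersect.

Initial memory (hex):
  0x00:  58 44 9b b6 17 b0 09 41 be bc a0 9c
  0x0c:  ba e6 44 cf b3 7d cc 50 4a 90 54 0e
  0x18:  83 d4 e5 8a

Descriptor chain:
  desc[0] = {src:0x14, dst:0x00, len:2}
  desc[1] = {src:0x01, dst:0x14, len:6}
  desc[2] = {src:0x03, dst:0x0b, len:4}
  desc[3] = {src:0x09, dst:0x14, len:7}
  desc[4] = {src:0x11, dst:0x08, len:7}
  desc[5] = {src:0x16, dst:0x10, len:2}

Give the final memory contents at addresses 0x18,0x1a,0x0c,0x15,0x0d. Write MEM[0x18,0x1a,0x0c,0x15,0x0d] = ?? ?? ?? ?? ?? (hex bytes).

[0] 0x14->0x00 len=2 : 4a 90
[1] 0x01->0x14 len=6 : 90 9b b6 17 b0 09
[2] 0x03->0x0b len=4 : b6 17 b0 09
[3] 0x09->0x14 len=7 : bc a0 b6 17 b0 09 cf
[4] 0x11->0x08 len=7 : 7d cc 50 bc a0 b6 17
[5] 0x16->0x10 len=2 : b6 17
query mem[0x18]=0xb0, mem[0x1a]=0xcf, mem[0x0c]=0xa0, mem[0x15]=0xa0, mem[0x0d]=0xb6

MEM[0x18,0x1a,0x0c,0x15,0x0d] = b0 cf a0 a0 b6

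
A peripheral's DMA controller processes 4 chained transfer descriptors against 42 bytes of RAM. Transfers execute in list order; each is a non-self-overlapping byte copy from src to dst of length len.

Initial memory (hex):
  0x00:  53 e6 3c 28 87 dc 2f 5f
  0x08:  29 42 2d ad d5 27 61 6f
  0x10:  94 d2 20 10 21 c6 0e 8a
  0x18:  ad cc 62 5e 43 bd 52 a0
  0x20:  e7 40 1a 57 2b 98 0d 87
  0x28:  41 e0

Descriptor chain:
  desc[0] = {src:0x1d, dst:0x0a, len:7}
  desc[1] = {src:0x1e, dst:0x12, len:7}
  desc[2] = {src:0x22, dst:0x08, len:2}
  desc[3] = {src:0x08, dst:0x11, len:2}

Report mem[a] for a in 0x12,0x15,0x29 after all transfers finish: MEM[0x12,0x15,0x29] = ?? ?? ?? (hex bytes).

MEM[0x12,0x15,0x29] = 57 40 e0

#0 dst[0x0a+7] := {0xbd,0x52,0xa0,0xe7,0x40,0x1a,0x57}
#1 dst[0x12+7] := {0x52,0xa0,0xe7,0x40,0x1a,0x57,0x2b}
#2 dst[0x08+2] := {0x1a,0x57}
#3 dst[0x11+2] := {0x1a,0x57}
query mem[0x12]=0x57, mem[0x15]=0x40, mem[0x29]=0xe0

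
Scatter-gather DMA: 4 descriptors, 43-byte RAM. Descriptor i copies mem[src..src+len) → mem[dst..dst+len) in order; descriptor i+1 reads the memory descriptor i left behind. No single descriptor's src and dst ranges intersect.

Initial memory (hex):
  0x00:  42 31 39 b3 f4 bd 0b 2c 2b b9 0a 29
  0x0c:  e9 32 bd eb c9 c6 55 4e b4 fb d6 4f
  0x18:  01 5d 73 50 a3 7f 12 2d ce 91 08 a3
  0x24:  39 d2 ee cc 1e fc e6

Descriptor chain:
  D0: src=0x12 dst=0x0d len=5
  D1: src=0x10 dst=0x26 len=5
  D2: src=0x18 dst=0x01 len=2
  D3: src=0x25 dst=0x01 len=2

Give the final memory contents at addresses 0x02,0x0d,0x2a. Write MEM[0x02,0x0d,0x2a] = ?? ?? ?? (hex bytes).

  after D0: wrote 5B at 0x0d = 554eb4fbd6
  after D1: wrote 5B at 0x26 = fbd6554eb4
  after D2: wrote 2B at 0x01 = 015d
  after D3: wrote 2B at 0x01 = d2fb
query mem[0x02]=0xfb, mem[0x0d]=0x55, mem[0x2a]=0xb4

MEM[0x02,0x0d,0x2a] = fb 55 b4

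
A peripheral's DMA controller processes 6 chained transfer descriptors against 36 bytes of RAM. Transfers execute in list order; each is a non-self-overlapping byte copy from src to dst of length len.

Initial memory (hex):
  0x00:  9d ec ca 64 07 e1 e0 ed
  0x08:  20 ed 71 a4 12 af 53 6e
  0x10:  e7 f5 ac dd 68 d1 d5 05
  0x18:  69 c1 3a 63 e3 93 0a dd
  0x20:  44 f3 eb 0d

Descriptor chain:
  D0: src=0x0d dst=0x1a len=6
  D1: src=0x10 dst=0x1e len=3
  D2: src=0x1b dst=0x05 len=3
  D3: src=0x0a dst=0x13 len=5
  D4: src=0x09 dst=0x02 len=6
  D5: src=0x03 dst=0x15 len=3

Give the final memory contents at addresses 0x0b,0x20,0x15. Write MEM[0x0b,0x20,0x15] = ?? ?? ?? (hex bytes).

  after D0: wrote 6B at 0x1a = af536ee7f5ac
  after D1: wrote 3B at 0x1e = e7f5ac
  after D2: wrote 3B at 0x05 = 536ee7
  after D3: wrote 5B at 0x13 = 71a412af53
  after D4: wrote 6B at 0x02 = ed71a412af53
  after D5: wrote 3B at 0x15 = 71a412
query mem[0x0b]=0xa4, mem[0x20]=0xac, mem[0x15]=0x71

MEM[0x0b,0x20,0x15] = a4 ac 71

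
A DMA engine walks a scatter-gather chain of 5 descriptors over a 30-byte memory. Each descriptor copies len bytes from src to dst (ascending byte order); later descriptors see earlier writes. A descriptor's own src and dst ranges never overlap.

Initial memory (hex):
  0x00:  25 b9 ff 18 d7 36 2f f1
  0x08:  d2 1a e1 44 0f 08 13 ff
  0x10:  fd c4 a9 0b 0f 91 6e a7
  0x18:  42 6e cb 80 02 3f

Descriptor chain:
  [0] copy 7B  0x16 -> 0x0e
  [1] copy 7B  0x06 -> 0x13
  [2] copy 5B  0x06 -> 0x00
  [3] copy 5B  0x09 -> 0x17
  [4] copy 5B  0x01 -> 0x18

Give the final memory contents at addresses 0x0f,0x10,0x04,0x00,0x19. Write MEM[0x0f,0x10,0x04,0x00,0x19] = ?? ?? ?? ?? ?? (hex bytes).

[0] 0x16->0x0e len=7 : 6e a7 42 6e cb 80 02
[1] 0x06->0x13 len=7 : 2f f1 d2 1a e1 44 0f
[2] 0x06->0x00 len=5 : 2f f1 d2 1a e1
[3] 0x09->0x17 len=5 : 1a e1 44 0f 08
[4] 0x01->0x18 len=5 : f1 d2 1a e1 36
query mem[0x0f]=0xa7, mem[0x10]=0x42, mem[0x04]=0xe1, mem[0x00]=0x2f, mem[0x19]=0xd2

MEM[0x0f,0x10,0x04,0x00,0x19] = a7 42 e1 2f d2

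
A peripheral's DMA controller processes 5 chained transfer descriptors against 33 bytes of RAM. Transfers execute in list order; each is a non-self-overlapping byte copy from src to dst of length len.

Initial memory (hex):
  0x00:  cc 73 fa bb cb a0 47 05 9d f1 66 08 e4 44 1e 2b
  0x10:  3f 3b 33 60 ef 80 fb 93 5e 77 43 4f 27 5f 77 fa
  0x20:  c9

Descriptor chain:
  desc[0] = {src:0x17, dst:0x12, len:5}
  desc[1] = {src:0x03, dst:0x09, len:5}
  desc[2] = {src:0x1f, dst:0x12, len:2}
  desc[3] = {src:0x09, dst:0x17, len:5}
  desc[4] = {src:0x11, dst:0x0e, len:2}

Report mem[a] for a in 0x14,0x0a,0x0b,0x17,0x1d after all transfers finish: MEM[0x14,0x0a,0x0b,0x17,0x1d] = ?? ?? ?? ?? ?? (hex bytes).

#0 dst[0x12+5] := {0x93,0x5e,0x77,0x43,0x4f}
#1 dst[0x09+5] := {0xbb,0xcb,0xa0,0x47,0x05}
#2 dst[0x12+2] := {0xfa,0xc9}
#3 dst[0x17+5] := {0xbb,0xcb,0xa0,0x47,0x05}
#4 dst[0x0e+2] := {0x3b,0xfa}
query mem[0x14]=0x77, mem[0x0a]=0xcb, mem[0x0b]=0xa0, mem[0x17]=0xbb, mem[0x1d]=0x5f

MEM[0x14,0x0a,0x0b,0x17,0x1d] = 77 cb a0 bb 5f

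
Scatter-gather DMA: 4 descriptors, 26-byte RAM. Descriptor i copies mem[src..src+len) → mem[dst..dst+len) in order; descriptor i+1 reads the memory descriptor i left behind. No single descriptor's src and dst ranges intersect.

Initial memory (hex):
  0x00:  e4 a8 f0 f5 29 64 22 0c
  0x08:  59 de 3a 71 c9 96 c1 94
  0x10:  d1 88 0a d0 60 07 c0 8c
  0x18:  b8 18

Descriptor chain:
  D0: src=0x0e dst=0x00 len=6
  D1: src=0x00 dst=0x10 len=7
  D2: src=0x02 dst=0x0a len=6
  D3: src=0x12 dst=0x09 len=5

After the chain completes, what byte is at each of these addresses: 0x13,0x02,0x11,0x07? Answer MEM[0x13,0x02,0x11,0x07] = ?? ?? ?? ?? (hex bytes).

MEM[0x13,0x02,0x11,0x07] = 88 d1 94 0c

  after D0: wrote 6B at 0x00 = c194d1880ad0
  after D1: wrote 7B at 0x10 = c194d1880ad022
  after D2: wrote 6B at 0x0a = d1880ad0220c
  after D3: wrote 5B at 0x09 = d1880ad022
query mem[0x13]=0x88, mem[0x02]=0xd1, mem[0x11]=0x94, mem[0x07]=0x0c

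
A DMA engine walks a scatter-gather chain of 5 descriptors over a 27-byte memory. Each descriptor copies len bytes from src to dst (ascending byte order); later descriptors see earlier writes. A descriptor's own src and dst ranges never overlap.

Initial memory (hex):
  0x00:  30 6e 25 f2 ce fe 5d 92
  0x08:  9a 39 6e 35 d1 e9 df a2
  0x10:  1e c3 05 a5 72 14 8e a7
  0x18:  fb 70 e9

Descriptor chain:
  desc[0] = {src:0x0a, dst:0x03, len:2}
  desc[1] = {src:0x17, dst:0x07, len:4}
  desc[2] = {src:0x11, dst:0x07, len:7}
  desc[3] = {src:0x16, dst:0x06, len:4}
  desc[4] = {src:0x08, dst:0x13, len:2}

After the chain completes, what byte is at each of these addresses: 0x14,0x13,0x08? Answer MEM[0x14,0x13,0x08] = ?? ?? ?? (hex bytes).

MEM[0x14,0x13,0x08] = 70 fb fb

[0] 0x0a->0x03 len=2 : 6e 35
[1] 0x17->0x07 len=4 : a7 fb 70 e9
[2] 0x11->0x07 len=7 : c3 05 a5 72 14 8e a7
[3] 0x16->0x06 len=4 : 8e a7 fb 70
[4] 0x08->0x13 len=2 : fb 70
query mem[0x14]=0x70, mem[0x13]=0xfb, mem[0x08]=0xfb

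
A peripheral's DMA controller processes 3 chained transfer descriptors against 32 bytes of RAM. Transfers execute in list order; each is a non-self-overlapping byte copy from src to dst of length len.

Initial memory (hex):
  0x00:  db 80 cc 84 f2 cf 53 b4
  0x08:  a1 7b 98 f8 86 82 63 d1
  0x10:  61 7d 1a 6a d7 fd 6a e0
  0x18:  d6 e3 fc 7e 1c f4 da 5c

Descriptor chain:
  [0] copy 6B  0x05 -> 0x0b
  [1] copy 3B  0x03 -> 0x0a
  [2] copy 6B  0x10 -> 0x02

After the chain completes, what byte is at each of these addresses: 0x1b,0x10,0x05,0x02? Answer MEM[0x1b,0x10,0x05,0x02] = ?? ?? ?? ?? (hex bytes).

MEM[0x1b,0x10,0x05,0x02] = 7e 98 6a 98

#0 dst[0x0b+6] := {0xcf,0x53,0xb4,0xa1,0x7b,0x98}
#1 dst[0x0a+3] := {0x84,0xf2,0xcf}
#2 dst[0x02+6] := {0x98,0x7d,0x1a,0x6a,0xd7,0xfd}
query mem[0x1b]=0x7e, mem[0x10]=0x98, mem[0x05]=0x6a, mem[0x02]=0x98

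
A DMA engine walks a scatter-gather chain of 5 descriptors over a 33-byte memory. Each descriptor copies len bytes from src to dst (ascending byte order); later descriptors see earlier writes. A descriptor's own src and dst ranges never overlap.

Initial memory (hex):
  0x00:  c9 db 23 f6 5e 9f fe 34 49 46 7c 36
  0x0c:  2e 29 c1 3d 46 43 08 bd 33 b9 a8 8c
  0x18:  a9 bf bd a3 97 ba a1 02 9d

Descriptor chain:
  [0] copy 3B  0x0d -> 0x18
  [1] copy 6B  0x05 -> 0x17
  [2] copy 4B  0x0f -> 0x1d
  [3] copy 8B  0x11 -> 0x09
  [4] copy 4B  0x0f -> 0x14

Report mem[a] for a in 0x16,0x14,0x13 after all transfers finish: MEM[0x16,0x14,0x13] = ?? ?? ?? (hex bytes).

MEM[0x16,0x14,0x13] = 43 9f bd

#0 dst[0x18+3] := {0x29,0xc1,0x3d}
#1 dst[0x17+6] := {0x9f,0xfe,0x34,0x49,0x46,0x7c}
#2 dst[0x1d+4] := {0x3d,0x46,0x43,0x08}
#3 dst[0x09+8] := {0x43,0x08,0xbd,0x33,0xb9,0xa8,0x9f,0xfe}
#4 dst[0x14+4] := {0x9f,0xfe,0x43,0x08}
query mem[0x16]=0x43, mem[0x14]=0x9f, mem[0x13]=0xbd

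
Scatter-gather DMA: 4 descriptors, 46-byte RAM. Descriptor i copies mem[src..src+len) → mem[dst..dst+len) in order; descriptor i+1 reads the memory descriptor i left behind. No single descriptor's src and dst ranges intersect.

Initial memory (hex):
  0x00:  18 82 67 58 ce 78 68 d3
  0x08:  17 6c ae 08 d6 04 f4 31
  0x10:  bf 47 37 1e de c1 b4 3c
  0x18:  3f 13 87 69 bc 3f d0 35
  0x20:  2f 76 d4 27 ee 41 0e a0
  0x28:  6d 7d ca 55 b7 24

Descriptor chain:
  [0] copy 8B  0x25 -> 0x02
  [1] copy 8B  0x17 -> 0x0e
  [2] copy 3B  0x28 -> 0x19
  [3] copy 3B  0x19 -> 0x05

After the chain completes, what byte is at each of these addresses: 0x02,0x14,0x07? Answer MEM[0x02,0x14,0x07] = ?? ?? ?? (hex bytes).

MEM[0x02,0x14,0x07] = 41 3f ca

D0: mem[0x02..0x09] <- [41 0e a0 6d 7d ca 55 b7]
D1: mem[0x0e..0x15] <- [3c 3f 13 87 69 bc 3f d0]
D2: mem[0x19..0x1b] <- [6d 7d ca]
D3: mem[0x05..0x07] <- [6d 7d ca]
query mem[0x02]=0x41, mem[0x14]=0x3f, mem[0x07]=0xca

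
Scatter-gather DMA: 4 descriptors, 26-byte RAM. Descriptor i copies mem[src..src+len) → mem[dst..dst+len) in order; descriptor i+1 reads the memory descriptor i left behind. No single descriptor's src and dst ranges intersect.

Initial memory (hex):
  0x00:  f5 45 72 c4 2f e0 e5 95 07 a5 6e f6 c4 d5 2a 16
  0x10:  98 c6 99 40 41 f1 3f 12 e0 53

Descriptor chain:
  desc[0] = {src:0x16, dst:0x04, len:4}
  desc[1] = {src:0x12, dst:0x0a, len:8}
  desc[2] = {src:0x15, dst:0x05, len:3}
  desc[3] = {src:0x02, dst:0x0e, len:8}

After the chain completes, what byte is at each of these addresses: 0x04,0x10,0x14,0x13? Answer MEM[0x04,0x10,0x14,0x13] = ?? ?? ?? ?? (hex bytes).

MEM[0x04,0x10,0x14,0x13] = 3f 3f 07 12

[0] 0x16->0x04 len=4 : 3f 12 e0 53
[1] 0x12->0x0a len=8 : 99 40 41 f1 3f 12 e0 53
[2] 0x15->0x05 len=3 : f1 3f 12
[3] 0x02->0x0e len=8 : 72 c4 3f f1 3f 12 07 a5
query mem[0x04]=0x3f, mem[0x10]=0x3f, mem[0x14]=0x07, mem[0x13]=0x12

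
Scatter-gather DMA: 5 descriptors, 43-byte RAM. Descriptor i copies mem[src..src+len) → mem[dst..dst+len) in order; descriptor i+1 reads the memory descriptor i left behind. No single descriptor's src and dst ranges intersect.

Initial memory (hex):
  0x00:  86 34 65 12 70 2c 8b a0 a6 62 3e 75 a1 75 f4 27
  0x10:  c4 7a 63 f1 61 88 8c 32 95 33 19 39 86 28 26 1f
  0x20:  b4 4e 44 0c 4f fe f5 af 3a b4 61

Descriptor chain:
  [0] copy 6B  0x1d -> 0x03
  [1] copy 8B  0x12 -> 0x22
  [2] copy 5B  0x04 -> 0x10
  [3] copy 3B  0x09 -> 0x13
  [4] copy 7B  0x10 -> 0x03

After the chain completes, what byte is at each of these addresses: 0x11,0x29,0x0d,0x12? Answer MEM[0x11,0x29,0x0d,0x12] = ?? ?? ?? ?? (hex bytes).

#0 dst[0x03+6] := {0x28,0x26,0x1f,0xb4,0x4e,0x44}
#1 dst[0x22+8] := {0x63,0xf1,0x61,0x88,0x8c,0x32,0x95,0x33}
#2 dst[0x10+5] := {0x26,0x1f,0xb4,0x4e,0x44}
#3 dst[0x13+3] := {0x62,0x3e,0x75}
#4 dst[0x03+7] := {0x26,0x1f,0xb4,0x62,0x3e,0x75,0x8c}
query mem[0x11]=0x1f, mem[0x29]=0x33, mem[0x0d]=0x75, mem[0x12]=0xb4

MEM[0x11,0x29,0x0d,0x12] = 1f 33 75 b4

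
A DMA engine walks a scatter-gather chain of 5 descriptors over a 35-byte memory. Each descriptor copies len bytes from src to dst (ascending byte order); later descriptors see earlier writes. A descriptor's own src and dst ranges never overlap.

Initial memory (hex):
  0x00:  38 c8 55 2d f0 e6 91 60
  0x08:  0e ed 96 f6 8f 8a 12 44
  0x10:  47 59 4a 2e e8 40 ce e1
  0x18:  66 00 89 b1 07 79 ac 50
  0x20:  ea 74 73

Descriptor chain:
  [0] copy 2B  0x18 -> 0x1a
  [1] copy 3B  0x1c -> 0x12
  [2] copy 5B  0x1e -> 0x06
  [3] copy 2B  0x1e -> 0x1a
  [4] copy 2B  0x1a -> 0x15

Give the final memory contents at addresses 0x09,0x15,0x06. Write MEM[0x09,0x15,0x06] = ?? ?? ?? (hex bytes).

[0] 0x18->0x1a len=2 : 66 00
[1] 0x1c->0x12 len=3 : 07 79 ac
[2] 0x1e->0x06 len=5 : ac 50 ea 74 73
[3] 0x1e->0x1a len=2 : ac 50
[4] 0x1a->0x15 len=2 : ac 50
query mem[0x09]=0x74, mem[0x15]=0xac, mem[0x06]=0xac

MEM[0x09,0x15,0x06] = 74 ac ac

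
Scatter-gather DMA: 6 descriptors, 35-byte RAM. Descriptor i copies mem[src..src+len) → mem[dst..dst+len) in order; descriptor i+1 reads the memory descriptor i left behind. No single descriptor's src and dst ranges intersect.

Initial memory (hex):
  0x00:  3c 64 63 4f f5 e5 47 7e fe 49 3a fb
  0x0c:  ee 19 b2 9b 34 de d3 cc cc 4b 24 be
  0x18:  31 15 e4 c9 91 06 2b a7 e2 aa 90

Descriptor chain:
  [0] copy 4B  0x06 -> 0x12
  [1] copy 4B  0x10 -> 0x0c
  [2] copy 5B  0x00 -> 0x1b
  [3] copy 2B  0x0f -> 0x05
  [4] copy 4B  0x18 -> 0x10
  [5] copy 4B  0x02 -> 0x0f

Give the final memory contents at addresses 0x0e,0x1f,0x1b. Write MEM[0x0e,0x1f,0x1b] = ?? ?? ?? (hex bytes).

#0 dst[0x12+4] := {0x47,0x7e,0xfe,0x49}
#1 dst[0x0c+4] := {0x34,0xde,0x47,0x7e}
#2 dst[0x1b+5] := {0x3c,0x64,0x63,0x4f,0xf5}
#3 dst[0x05+2] := {0x7e,0x34}
#4 dst[0x10+4] := {0x31,0x15,0xe4,0x3c}
#5 dst[0x0f+4] := {0x63,0x4f,0xf5,0x7e}
query mem[0x0e]=0x47, mem[0x1f]=0xf5, mem[0x1b]=0x3c

MEM[0x0e,0x1f,0x1b] = 47 f5 3c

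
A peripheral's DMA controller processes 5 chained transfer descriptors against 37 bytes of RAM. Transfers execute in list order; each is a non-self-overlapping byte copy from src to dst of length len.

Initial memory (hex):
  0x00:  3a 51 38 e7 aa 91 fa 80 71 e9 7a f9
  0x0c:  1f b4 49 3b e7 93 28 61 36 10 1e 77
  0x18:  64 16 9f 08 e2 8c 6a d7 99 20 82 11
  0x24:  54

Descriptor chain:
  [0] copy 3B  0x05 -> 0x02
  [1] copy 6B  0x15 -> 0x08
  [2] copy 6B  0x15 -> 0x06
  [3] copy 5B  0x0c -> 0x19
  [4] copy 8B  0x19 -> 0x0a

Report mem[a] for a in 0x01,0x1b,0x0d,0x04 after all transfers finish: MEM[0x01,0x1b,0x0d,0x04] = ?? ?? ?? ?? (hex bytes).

[0] 0x05->0x02 len=3 : 91 fa 80
[1] 0x15->0x08 len=6 : 10 1e 77 64 16 9f
[2] 0x15->0x06 len=6 : 10 1e 77 64 16 9f
[3] 0x0c->0x19 len=5 : 16 9f 49 3b e7
[4] 0x19->0x0a len=8 : 16 9f 49 3b e7 6a d7 99
query mem[0x01]=0x51, mem[0x1b]=0x49, mem[0x0d]=0x3b, mem[0x04]=0x80

MEM[0x01,0x1b,0x0d,0x04] = 51 49 3b 80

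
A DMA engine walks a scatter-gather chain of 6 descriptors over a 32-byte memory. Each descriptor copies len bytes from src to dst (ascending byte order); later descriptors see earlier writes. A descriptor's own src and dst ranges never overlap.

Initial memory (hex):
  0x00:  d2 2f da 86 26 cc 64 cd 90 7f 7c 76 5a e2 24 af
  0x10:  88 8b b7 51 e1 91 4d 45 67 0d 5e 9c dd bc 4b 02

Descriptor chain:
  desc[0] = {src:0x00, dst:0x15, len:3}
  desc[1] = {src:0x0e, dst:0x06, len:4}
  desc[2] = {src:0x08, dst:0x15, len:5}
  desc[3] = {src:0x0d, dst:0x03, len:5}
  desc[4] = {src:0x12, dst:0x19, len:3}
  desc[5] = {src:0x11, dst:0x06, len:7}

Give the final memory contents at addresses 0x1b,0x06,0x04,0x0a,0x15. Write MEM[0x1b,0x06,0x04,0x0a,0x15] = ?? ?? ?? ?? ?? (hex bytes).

MEM[0x1b,0x06,0x04,0x0a,0x15] = e1 8b 24 88 88

#0 dst[0x15+3] := {0xd2,0x2f,0xda}
#1 dst[0x06+4] := {0x24,0xaf,0x88,0x8b}
#2 dst[0x15+5] := {0x88,0x8b,0x7c,0x76,0x5a}
#3 dst[0x03+5] := {0xe2,0x24,0xaf,0x88,0x8b}
#4 dst[0x19+3] := {0xb7,0x51,0xe1}
#5 dst[0x06+7] := {0x8b,0xb7,0x51,0xe1,0x88,0x8b,0x7c}
query mem[0x1b]=0xe1, mem[0x06]=0x8b, mem[0x04]=0x24, mem[0x0a]=0x88, mem[0x15]=0x88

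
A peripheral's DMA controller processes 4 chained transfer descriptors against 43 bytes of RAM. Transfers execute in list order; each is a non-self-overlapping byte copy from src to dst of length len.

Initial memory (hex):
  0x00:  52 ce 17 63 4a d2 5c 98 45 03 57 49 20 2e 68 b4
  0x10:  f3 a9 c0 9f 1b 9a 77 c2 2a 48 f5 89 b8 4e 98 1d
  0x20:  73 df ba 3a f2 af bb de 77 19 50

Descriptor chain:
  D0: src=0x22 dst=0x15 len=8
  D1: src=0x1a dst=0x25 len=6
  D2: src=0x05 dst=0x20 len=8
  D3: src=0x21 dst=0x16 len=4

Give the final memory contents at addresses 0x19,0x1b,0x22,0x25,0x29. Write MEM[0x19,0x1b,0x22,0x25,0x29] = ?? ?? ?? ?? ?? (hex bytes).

D0: mem[0x15..0x1c] <- [ba 3a f2 af bb de 77 19]
D1: mem[0x25..0x2a] <- [de 77 19 4e 98 1d]
D2: mem[0x20..0x27] <- [d2 5c 98 45 03 57 49 20]
D3: mem[0x16..0x19] <- [5c 98 45 03]
query mem[0x19]=0x03, mem[0x1b]=0x77, mem[0x22]=0x98, mem[0x25]=0x57, mem[0x29]=0x98

MEM[0x19,0x1b,0x22,0x25,0x29] = 03 77 98 57 98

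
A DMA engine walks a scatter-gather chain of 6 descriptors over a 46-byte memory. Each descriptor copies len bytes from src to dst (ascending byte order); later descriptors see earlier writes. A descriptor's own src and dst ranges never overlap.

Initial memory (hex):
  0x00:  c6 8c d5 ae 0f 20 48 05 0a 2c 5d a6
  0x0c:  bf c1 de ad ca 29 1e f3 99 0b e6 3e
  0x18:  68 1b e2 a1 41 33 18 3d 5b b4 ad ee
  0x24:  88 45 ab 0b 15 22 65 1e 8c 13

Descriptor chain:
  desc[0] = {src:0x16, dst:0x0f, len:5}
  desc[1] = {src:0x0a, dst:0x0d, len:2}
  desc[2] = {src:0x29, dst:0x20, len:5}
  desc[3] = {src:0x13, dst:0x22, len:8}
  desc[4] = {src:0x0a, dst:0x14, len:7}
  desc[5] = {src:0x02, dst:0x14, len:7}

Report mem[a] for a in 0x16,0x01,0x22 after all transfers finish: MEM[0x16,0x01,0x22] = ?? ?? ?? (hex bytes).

  after D0: wrote 5B at 0x0f = e63e681be2
  after D1: wrote 2B at 0x0d = 5da6
  after D2: wrote 5B at 0x20 = 22651e8c13
  after D3: wrote 8B at 0x22 = e2990be63e681be2
  after D4: wrote 7B at 0x14 = 5da6bf5da6e63e
  after D5: wrote 7B at 0x14 = d5ae0f2048050a
query mem[0x16]=0x0f, mem[0x01]=0x8c, mem[0x22]=0xe2

MEM[0x16,0x01,0x22] = 0f 8c e2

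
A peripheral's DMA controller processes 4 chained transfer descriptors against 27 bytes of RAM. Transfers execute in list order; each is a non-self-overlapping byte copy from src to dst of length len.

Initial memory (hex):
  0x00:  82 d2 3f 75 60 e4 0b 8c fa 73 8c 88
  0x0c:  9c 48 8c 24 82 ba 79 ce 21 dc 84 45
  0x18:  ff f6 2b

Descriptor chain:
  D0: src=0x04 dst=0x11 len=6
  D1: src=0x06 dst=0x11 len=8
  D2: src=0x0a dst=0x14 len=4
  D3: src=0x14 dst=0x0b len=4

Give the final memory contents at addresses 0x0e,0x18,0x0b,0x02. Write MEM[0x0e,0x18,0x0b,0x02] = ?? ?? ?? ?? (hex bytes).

MEM[0x0e,0x18,0x0b,0x02] = 48 48 8c 3f

D0: mem[0x11..0x16] <- [60 e4 0b 8c fa 73]
D1: mem[0x11..0x18] <- [0b 8c fa 73 8c 88 9c 48]
D2: mem[0x14..0x17] <- [8c 88 9c 48]
D3: mem[0x0b..0x0e] <- [8c 88 9c 48]
query mem[0x0e]=0x48, mem[0x18]=0x48, mem[0x0b]=0x8c, mem[0x02]=0x3f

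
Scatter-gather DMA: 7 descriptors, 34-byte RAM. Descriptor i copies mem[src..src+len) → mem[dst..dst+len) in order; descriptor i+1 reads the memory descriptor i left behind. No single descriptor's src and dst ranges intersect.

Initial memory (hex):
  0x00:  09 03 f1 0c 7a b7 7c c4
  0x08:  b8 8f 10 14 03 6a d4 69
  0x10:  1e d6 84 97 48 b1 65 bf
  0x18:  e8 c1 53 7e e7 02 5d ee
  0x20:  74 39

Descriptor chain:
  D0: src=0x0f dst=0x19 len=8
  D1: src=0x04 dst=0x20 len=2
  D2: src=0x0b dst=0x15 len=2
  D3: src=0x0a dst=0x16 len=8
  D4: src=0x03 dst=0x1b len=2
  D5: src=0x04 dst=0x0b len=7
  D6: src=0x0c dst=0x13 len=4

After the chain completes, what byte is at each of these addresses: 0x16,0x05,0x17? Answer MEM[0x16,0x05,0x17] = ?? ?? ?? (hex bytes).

  after D0: wrote 8B at 0x19 = 691ed6849748b165
  after D1: wrote 2B at 0x20 = 7ab7
  after D2: wrote 2B at 0x15 = 1403
  after D3: wrote 8B at 0x16 = 1014036ad4691ed6
  after D4: wrote 2B at 0x1b = 0c7a
  after D5: wrote 7B at 0x0b = 7ab77cc4b88f10
  after D6: wrote 4B at 0x13 = b77cc4b8
query mem[0x16]=0xb8, mem[0x05]=0xb7, mem[0x17]=0x14

MEM[0x16,0x05,0x17] = b8 b7 14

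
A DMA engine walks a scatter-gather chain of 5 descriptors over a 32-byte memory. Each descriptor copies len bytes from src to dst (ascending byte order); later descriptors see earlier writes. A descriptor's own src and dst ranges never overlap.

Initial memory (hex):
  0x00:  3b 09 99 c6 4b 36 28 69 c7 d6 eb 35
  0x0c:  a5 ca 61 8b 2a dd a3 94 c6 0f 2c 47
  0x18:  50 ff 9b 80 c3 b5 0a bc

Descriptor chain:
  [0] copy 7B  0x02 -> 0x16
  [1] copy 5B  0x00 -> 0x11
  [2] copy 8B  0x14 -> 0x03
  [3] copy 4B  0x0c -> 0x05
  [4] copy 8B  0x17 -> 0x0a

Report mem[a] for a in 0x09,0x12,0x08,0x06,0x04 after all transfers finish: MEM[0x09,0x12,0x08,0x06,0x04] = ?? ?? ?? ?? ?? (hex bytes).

MEM[0x09,0x12,0x08,0x06,0x04] = 28 09 8b ca 4b

D0: mem[0x16..0x1c] <- [99 c6 4b 36 28 69 c7]
D1: mem[0x11..0x15] <- [3b 09 99 c6 4b]
D2: mem[0x03..0x0a] <- [c6 4b 99 c6 4b 36 28 69]
D3: mem[0x05..0x08] <- [a5 ca 61 8b]
D4: mem[0x0a..0x11] <- [c6 4b 36 28 69 c7 b5 0a]
query mem[0x09]=0x28, mem[0x12]=0x09, mem[0x08]=0x8b, mem[0x06]=0xca, mem[0x04]=0x4b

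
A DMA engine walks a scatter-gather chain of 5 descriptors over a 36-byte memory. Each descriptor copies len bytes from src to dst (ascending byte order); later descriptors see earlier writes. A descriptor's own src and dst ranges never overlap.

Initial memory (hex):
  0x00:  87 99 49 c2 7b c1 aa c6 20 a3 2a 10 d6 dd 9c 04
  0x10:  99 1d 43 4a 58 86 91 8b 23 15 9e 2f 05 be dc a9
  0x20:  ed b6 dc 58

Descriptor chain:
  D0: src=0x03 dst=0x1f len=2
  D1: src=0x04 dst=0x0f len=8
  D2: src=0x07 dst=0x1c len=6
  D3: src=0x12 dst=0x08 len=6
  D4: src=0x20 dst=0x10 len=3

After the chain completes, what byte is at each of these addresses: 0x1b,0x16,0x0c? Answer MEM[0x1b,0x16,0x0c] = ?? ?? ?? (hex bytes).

MEM[0x1b,0x16,0x0c] = 2f 10 10

#0 dst[0x1f+2] := {0xc2,0x7b}
#1 dst[0x0f+8] := {0x7b,0xc1,0xaa,0xc6,0x20,0xa3,0x2a,0x10}
#2 dst[0x1c+6] := {0xc6,0x20,0xa3,0x2a,0x10,0xd6}
#3 dst[0x08+6] := {0xc6,0x20,0xa3,0x2a,0x10,0x8b}
#4 dst[0x10+3] := {0x10,0xd6,0xdc}
query mem[0x1b]=0x2f, mem[0x16]=0x10, mem[0x0c]=0x10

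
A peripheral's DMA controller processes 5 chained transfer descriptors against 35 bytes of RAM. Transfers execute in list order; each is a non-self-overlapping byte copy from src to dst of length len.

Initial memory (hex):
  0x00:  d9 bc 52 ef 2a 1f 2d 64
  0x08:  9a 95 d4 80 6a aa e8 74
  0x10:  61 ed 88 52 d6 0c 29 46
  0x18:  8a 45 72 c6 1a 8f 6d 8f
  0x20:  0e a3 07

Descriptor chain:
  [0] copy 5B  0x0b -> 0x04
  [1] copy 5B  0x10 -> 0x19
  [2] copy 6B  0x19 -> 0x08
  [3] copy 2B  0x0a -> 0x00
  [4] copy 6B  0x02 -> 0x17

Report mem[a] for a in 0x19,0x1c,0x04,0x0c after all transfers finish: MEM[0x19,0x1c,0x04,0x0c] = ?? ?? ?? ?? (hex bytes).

[0] 0x0b->0x04 len=5 : 80 6a aa e8 74
[1] 0x10->0x19 len=5 : 61 ed 88 52 d6
[2] 0x19->0x08 len=6 : 61 ed 88 52 d6 6d
[3] 0x0a->0x00 len=2 : 88 52
[4] 0x02->0x17 len=6 : 52 ef 80 6a aa e8
query mem[0x19]=0x80, mem[0x1c]=0xe8, mem[0x04]=0x80, mem[0x0c]=0xd6

MEM[0x19,0x1c,0x04,0x0c] = 80 e8 80 d6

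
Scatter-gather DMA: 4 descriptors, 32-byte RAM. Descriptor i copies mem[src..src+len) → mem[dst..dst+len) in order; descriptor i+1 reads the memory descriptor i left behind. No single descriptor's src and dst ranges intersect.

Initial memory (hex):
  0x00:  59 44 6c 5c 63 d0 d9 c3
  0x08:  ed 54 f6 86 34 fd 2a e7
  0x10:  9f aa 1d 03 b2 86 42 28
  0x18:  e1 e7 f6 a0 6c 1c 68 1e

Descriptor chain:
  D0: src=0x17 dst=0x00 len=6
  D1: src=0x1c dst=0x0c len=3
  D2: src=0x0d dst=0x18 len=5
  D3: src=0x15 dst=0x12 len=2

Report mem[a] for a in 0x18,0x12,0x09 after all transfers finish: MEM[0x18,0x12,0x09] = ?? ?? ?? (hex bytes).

  after D0: wrote 6B at 0x00 = 28e1e7f6a06c
  after D1: wrote 3B at 0x0c = 6c1c68
  after D2: wrote 5B at 0x18 = 1c68e79faa
  after D3: wrote 2B at 0x12 = 8642
query mem[0x18]=0x1c, mem[0x12]=0x86, mem[0x09]=0x54

MEM[0x18,0x12,0x09] = 1c 86 54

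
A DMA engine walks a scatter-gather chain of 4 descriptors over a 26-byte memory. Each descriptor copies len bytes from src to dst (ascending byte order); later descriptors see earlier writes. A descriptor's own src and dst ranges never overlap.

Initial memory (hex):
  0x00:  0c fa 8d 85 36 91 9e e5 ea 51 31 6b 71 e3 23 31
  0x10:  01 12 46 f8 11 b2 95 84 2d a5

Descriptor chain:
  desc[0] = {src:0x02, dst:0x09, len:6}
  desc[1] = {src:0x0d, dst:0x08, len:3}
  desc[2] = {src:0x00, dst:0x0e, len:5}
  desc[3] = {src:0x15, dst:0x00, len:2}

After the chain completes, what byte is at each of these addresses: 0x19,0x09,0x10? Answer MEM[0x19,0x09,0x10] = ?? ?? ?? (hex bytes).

[0] 0x02->0x09 len=6 : 8d 85 36 91 9e e5
[1] 0x0d->0x08 len=3 : 9e e5 31
[2] 0x00->0x0e len=5 : 0c fa 8d 85 36
[3] 0x15->0x00 len=2 : b2 95
query mem[0x19]=0xa5, mem[0x09]=0xe5, mem[0x10]=0x8d

MEM[0x19,0x09,0x10] = a5 e5 8d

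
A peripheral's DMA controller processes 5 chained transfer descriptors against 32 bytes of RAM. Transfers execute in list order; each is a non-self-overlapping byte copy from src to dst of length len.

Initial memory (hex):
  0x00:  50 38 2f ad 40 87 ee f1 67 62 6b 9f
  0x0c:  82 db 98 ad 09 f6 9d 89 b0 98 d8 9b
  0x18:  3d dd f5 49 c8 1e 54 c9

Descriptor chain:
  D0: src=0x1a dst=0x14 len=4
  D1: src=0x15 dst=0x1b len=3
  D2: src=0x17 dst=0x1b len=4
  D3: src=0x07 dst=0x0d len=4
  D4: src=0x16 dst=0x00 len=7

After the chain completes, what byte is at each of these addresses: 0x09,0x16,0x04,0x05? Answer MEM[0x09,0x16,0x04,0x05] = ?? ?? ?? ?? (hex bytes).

[0] 0x1a->0x14 len=4 : f5 49 c8 1e
[1] 0x15->0x1b len=3 : 49 c8 1e
[2] 0x17->0x1b len=4 : 1e 3d dd f5
[3] 0x07->0x0d len=4 : f1 67 62 6b
[4] 0x16->0x00 len=7 : c8 1e 3d dd f5 1e 3d
query mem[0x09]=0x62, mem[0x16]=0xc8, mem[0x04]=0xf5, mem[0x05]=0x1e

MEM[0x09,0x16,0x04,0x05] = 62 c8 f5 1e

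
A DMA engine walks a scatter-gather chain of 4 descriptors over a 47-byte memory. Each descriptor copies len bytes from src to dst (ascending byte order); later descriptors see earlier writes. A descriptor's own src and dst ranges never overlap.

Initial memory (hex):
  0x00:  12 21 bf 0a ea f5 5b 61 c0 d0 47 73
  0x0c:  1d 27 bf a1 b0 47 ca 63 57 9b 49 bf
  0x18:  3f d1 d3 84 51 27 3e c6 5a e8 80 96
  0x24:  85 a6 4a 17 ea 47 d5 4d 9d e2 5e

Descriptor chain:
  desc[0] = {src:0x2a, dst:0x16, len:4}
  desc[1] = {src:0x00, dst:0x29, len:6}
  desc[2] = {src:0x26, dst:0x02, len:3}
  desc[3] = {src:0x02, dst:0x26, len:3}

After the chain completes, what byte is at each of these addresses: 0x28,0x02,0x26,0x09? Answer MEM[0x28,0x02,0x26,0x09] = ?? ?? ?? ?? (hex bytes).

[0] 0x2a->0x16 len=4 : d5 4d 9d e2
[1] 0x00->0x29 len=6 : 12 21 bf 0a ea f5
[2] 0x26->0x02 len=3 : 4a 17 ea
[3] 0x02->0x26 len=3 : 4a 17 ea
query mem[0x28]=0xea, mem[0x02]=0x4a, mem[0x26]=0x4a, mem[0x09]=0xd0

MEM[0x28,0x02,0x26,0x09] = ea 4a 4a d0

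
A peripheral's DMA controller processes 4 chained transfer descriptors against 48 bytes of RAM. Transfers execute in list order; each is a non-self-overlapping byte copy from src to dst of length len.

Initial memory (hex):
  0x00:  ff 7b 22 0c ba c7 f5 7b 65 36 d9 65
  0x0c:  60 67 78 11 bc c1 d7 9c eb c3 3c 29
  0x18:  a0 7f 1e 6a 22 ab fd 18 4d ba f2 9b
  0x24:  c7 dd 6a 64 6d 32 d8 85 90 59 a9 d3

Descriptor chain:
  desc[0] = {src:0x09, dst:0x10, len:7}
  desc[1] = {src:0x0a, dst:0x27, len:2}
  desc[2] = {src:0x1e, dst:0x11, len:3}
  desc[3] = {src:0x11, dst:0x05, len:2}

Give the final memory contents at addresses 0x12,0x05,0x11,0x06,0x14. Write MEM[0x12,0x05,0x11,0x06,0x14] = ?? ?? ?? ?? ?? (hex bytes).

[0] 0x09->0x10 len=7 : 36 d9 65 60 67 78 11
[1] 0x0a->0x27 len=2 : d9 65
[2] 0x1e->0x11 len=3 : fd 18 4d
[3] 0x11->0x05 len=2 : fd 18
query mem[0x12]=0x18, mem[0x05]=0xfd, mem[0x11]=0xfd, mem[0x06]=0x18, mem[0x14]=0x67

MEM[0x12,0x05,0x11,0x06,0x14] = 18 fd fd 18 67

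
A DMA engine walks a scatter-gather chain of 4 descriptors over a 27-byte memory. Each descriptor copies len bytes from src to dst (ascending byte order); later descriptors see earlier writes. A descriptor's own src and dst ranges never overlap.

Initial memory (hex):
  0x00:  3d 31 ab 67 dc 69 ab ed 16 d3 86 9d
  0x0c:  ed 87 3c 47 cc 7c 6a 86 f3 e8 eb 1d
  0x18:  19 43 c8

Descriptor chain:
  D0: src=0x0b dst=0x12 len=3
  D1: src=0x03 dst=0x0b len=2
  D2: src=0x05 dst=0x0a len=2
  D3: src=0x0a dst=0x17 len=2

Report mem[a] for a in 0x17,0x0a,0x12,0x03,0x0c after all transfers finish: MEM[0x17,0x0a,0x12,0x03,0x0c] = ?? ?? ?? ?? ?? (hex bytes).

MEM[0x17,0x0a,0x12,0x03,0x0c] = 69 69 9d 67 dc

#0 dst[0x12+3] := {0x9d,0xed,0x87}
#1 dst[0x0b+2] := {0x67,0xdc}
#2 dst[0x0a+2] := {0x69,0xab}
#3 dst[0x17+2] := {0x69,0xab}
query mem[0x17]=0x69, mem[0x0a]=0x69, mem[0x12]=0x9d, mem[0x03]=0x67, mem[0x0c]=0xdc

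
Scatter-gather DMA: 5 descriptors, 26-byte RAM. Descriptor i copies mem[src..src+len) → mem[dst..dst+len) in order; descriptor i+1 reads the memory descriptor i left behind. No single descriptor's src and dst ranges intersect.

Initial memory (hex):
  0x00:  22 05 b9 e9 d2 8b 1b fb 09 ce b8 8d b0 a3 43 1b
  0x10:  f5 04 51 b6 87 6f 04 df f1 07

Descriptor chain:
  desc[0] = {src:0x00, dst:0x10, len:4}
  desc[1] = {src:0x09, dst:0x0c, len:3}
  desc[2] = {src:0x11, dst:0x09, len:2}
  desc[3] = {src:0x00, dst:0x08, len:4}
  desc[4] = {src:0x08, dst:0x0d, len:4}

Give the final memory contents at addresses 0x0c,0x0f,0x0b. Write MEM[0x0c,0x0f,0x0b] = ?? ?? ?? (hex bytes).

MEM[0x0c,0x0f,0x0b] = ce b9 e9

D0: mem[0x10..0x13] <- [22 05 b9 e9]
D1: mem[0x0c..0x0e] <- [ce b8 8d]
D2: mem[0x09..0x0a] <- [05 b9]
D3: mem[0x08..0x0b] <- [22 05 b9 e9]
D4: mem[0x0d..0x10] <- [22 05 b9 e9]
query mem[0x0c]=0xce, mem[0x0f]=0xb9, mem[0x0b]=0xe9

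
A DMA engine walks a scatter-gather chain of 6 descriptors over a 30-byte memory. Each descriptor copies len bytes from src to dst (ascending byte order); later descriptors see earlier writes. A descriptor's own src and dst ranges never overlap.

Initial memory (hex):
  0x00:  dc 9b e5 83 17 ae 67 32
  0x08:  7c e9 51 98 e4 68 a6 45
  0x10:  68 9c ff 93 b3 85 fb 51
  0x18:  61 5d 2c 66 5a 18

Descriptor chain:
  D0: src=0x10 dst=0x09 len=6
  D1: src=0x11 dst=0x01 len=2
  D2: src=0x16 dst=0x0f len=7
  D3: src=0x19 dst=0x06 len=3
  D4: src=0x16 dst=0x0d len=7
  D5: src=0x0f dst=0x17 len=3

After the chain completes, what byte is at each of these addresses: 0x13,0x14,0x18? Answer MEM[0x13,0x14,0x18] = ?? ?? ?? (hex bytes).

D0: mem[0x09..0x0e] <- [68 9c ff 93 b3 85]
D1: mem[0x01..0x02] <- [9c ff]
D2: mem[0x0f..0x15] <- [fb 51 61 5d 2c 66 5a]
D3: mem[0x06..0x08] <- [5d 2c 66]
D4: mem[0x0d..0x13] <- [fb 51 61 5d 2c 66 5a]
D5: mem[0x17..0x19] <- [61 5d 2c]
query mem[0x13]=0x5a, mem[0x14]=0x66, mem[0x18]=0x5d

MEM[0x13,0x14,0x18] = 5a 66 5d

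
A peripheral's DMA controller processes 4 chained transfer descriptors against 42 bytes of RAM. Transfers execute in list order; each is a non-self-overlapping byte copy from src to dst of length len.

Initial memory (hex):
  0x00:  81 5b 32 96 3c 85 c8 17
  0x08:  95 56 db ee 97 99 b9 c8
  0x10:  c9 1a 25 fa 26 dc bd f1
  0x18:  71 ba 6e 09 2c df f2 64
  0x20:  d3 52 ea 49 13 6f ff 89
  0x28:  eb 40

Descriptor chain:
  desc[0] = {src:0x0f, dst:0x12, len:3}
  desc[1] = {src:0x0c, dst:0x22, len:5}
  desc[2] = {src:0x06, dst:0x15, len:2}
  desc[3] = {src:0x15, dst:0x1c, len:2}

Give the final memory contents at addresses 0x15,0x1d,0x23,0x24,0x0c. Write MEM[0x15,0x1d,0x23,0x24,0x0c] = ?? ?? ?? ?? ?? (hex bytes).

MEM[0x15,0x1d,0x23,0x24,0x0c] = c8 17 99 b9 97

#0 dst[0x12+3] := {0xc8,0xc9,0x1a}
#1 dst[0x22+5] := {0x97,0x99,0xb9,0xc8,0xc9}
#2 dst[0x15+2] := {0xc8,0x17}
#3 dst[0x1c+2] := {0xc8,0x17}
query mem[0x15]=0xc8, mem[0x1d]=0x17, mem[0x23]=0x99, mem[0x24]=0xb9, mem[0x0c]=0x97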